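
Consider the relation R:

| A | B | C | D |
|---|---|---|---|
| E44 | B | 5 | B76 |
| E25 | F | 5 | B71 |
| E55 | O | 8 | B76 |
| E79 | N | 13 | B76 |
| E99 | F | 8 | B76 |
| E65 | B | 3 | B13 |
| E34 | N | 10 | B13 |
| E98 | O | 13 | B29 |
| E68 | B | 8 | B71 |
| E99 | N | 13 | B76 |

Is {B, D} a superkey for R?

No

Two distinct rows share (B=N, D=B76), so {B, D} does not determine every attribute — not a superkey.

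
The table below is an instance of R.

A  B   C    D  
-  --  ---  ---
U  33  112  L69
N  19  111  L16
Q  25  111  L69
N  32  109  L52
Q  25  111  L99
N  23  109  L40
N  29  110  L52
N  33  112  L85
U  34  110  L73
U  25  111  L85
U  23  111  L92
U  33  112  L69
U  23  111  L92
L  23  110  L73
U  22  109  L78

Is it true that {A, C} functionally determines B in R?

No

(A=U, C=112): 2 rows → B = 33, 33 ✓
(A=N, C=111): 1 row → B = 19 ✓
(A=Q, C=111): 2 rows → B = 25, 25 ✓
(A=N, C=109): 2 rows → B takes values {32, 23} — violation
(A=N, C=110): 1 row → B = 29 ✓
(A=N, C=112): 1 row → B = 33 ✓
(A=U, C=110): 1 row → B = 34 ✓
(A=U, C=111): 3 rows → B takes values {25, 23} — violation
(A=L, C=110): 1 row → B = 23 ✓
(A=U, C=109): 1 row → B = 22 ✓
Two rows agree on {A, C} but differ on B, so {A, C} → B does not hold.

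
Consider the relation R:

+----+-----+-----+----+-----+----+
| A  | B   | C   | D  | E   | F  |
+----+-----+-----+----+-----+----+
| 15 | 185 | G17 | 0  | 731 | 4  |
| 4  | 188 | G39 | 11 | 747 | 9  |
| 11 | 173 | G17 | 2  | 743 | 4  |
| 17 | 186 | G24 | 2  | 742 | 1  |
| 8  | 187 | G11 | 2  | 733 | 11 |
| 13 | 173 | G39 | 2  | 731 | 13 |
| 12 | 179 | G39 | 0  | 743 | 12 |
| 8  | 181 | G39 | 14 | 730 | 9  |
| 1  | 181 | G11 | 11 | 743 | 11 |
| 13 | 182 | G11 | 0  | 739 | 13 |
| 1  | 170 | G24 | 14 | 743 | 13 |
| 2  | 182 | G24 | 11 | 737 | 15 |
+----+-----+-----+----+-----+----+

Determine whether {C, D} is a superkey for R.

Yes

All 12 rows have distinct {C, D} values, so {C, D} → (all attributes) holds and {C, D} is a superkey.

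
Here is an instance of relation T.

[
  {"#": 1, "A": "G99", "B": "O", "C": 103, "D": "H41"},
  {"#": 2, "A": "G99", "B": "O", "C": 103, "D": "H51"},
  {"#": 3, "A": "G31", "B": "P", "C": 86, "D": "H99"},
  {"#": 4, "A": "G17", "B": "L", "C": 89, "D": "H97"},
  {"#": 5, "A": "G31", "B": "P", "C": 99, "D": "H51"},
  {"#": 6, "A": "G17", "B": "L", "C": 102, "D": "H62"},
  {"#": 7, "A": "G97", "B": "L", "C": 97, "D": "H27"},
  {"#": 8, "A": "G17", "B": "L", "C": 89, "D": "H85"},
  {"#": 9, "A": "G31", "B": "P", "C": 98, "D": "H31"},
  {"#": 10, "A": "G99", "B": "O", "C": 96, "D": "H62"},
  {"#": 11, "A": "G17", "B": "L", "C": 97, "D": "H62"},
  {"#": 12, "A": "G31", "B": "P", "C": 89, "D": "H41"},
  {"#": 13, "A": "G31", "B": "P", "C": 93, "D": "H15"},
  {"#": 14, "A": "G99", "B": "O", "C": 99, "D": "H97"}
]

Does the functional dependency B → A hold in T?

B=O: rows 1, 2, 10, 14 → A = G99, G99, G99, G99 ✓
B=P: rows 3, 5, 9, 12, 13 → A = G31, G31, G31, G31, G31 ✓
B=L: rows 4, 6, 7, 8, 11 → A takes values {G17, G97} — violation
Two rows agree on B but differ on A, so B → A does not hold.

No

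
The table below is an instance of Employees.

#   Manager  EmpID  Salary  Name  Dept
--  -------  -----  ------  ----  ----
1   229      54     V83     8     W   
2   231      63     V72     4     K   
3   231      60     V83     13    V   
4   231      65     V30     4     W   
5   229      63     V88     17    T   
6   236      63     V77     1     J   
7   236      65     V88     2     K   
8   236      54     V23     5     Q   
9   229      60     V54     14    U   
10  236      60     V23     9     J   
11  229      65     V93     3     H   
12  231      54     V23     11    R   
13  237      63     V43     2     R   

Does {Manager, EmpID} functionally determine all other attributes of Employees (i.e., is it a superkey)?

Yes

All 13 rows have distinct {Manager, EmpID} values, so {Manager, EmpID} → (all attributes) holds and {Manager, EmpID} is a superkey.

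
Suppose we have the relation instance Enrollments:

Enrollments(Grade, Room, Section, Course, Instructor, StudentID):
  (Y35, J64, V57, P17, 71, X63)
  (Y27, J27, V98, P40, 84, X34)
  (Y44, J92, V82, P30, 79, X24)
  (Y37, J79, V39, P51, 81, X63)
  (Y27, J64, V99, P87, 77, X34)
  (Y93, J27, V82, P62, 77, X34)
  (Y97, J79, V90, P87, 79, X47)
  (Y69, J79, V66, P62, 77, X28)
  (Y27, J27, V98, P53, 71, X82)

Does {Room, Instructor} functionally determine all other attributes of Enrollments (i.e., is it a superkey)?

All 9 rows have distinct {Room, Instructor} values, so {Room, Instructor} → (all attributes) holds and {Room, Instructor} is a superkey.

Yes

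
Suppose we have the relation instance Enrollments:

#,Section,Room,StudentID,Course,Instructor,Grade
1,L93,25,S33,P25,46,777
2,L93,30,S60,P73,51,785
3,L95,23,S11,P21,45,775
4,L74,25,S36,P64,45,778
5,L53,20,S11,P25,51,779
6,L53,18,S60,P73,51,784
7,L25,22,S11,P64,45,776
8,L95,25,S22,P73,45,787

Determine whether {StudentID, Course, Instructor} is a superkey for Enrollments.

Rows 2 and 6 have the same {StudentID, Course, Instructor} value (StudentID=S60, Course=P73, Instructor=51) but are distinct tuples, so {StudentID, Course, Instructor} does not determine every attribute — not a superkey.

No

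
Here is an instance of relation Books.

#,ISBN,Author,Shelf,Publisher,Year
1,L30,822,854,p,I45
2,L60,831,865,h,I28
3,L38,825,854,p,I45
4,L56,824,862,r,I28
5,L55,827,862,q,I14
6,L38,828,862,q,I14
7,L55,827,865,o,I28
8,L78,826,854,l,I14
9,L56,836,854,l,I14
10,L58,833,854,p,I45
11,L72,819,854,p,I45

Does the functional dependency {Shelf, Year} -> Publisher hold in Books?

(Shelf=854, Year=I45): rows 1, 3, 10, 11 → Publisher = p, p, p, p ✓
(Shelf=865, Year=I28): rows 2, 7 → Publisher takes values {h, o} — violation
(Shelf=862, Year=I28): row 4 → Publisher = r ✓
(Shelf=862, Year=I14): rows 5, 6 → Publisher = q, q ✓
(Shelf=854, Year=I14): rows 8, 9 → Publisher = l, l ✓
Two rows agree on {Shelf, Year} but differ on Publisher, so {Shelf, Year} -> Publisher does not hold.

No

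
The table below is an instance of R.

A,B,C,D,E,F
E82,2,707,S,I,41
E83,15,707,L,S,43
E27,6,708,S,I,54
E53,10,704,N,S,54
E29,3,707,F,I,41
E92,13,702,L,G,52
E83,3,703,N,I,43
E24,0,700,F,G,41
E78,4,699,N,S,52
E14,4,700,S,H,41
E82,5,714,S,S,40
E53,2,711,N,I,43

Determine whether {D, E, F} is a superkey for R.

No

Two distinct rows share (D=N, E=I, F=43), so {D, E, F} does not determine every attribute — not a superkey.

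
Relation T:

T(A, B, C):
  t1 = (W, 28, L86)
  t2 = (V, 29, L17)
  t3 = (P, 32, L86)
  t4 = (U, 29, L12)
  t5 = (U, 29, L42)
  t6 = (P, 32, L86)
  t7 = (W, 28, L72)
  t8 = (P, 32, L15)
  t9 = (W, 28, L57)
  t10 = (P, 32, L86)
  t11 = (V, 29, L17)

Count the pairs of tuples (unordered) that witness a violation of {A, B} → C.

7

(A=W, B=28): violating pairs (1,7), (1,9), (7,9) — 3 pairs.
(A=V, B=29): all 2 rows agree on C — 0 pairs.
(A=P, B=32): violating pairs (3,8), (6,8), (8,10) — 3 pairs.
(A=U, B=29): violating pairs (4,5) — 1 pair.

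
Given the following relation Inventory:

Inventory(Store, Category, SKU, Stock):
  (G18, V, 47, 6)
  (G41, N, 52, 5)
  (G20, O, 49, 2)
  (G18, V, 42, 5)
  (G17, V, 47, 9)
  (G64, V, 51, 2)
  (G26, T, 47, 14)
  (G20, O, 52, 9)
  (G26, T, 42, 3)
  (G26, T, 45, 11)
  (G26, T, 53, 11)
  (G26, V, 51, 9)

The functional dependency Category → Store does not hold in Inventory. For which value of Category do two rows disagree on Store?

V

Category=V: 5 rows → Store takes values {G18, G17, G64, G26} — violation
Category=N: 1 row → Store = G41 ✓
Category=O: 2 rows → Store = G20, G20 ✓
Category=T: 4 rows → Store = G26, G26, G26, G26 ✓
The only Category value with inconsistent Store is Category=V.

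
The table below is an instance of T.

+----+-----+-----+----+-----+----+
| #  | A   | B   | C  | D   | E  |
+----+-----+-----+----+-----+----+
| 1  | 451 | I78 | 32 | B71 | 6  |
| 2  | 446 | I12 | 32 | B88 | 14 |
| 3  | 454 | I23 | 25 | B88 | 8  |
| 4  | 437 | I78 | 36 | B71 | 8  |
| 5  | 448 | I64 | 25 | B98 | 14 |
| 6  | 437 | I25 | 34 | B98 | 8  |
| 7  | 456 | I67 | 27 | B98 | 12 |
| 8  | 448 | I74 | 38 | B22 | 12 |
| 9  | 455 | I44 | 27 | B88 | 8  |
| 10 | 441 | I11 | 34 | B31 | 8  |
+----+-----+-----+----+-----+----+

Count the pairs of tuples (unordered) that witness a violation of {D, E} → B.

1

(D=B88, E=8): violating pairs (3,9) — 1 pair.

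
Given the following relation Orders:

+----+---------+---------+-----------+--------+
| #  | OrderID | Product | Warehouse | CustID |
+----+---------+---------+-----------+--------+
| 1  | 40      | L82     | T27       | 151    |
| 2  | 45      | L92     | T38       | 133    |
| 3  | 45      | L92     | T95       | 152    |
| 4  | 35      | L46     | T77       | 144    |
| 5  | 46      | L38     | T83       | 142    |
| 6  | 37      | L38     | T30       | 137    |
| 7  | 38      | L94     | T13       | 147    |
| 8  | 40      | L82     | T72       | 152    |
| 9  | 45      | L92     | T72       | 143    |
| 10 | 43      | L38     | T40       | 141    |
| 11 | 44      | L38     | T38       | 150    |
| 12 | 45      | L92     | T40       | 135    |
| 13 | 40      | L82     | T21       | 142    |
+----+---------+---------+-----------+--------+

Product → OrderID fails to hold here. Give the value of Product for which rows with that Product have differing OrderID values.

L38

Product=L82: rows 1, 8, 13 → OrderID = 40, 40, 40 ✓
Product=L92: rows 2, 3, 9, 12 → OrderID = 45, 45, 45, 45 ✓
Product=L46: row 4 → OrderID = 35 ✓
Product=L38: rows 5, 6, 10, 11 → OrderID takes values {46, 37, 43, 44} — violation
Product=L94: row 7 → OrderID = 38 ✓
The only Product value with inconsistent OrderID is Product=L38.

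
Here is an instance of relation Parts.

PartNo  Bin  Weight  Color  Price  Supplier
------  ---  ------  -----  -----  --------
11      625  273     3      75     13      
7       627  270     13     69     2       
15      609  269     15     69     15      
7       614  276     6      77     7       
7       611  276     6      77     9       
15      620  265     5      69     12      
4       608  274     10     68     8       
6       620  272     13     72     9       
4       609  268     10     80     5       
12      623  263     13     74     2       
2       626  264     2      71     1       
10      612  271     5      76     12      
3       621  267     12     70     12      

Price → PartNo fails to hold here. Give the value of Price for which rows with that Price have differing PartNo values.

Price=75: 1 row → PartNo = 11 ✓
Price=69: 3 rows → PartNo takes values {7, 15} — violation
Price=77: 2 rows → PartNo = 7, 7 ✓
Price=68: 1 row → PartNo = 4 ✓
Price=72: 1 row → PartNo = 6 ✓
Price=80: 1 row → PartNo = 4 ✓
Price=74: 1 row → PartNo = 12 ✓
Price=71: 1 row → PartNo = 2 ✓
Price=76: 1 row → PartNo = 10 ✓
Price=70: 1 row → PartNo = 3 ✓
The only Price value with inconsistent PartNo is Price=69.

69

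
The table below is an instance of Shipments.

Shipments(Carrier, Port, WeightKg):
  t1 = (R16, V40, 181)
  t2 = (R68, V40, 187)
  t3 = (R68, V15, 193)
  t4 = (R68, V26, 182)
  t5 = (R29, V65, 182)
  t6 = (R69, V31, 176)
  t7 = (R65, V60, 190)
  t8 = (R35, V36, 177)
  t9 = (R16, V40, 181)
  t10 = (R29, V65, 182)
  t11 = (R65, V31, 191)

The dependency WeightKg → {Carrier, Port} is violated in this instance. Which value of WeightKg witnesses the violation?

182

WeightKg=181: rows 1, 9 → {Carrier,Port} = (R16, V40), (R16, V40) ✓
WeightKg=187: row 2 → {Carrier,Port} = (R68, V40) ✓
WeightKg=193: row 3 → {Carrier,Port} = (R68, V15) ✓
WeightKg=182: rows 4, 5, 10 → {Carrier,Port} takes values {(R68, V26), (R29, V65)} — violation
WeightKg=176: row 6 → {Carrier,Port} = (R69, V31) ✓
WeightKg=190: row 7 → {Carrier,Port} = (R65, V60) ✓
WeightKg=177: row 8 → {Carrier,Port} = (R35, V36) ✓
WeightKg=191: row 11 → {Carrier,Port} = (R65, V31) ✓
The only WeightKg value with inconsistent RHS is WeightKg=182.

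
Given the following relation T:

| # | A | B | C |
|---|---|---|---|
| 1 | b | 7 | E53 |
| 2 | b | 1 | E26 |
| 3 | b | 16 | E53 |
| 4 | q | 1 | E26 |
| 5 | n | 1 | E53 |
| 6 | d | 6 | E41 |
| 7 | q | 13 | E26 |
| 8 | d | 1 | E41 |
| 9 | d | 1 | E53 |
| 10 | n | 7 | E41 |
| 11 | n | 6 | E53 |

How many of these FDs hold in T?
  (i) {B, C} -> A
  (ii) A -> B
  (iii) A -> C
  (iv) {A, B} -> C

(i) {B, C} -> A: (B=1, C=E26): rows 2, 4 → A takes values {b, q} — violation; (B=1, C=E53): rows 5, 9 → A takes values {n, d} — violation — fails.
(ii) A -> B: A=b: rows 1, 2, 3 → B takes values {7, 1, 16} — violation; A=q: rows 4, 7 → B takes values {1, 13} — violation; A=n: rows 5, 10, 11 → B takes values {1, 7, 6} — violation; A=d: rows 6, 8, 9 → B takes values {6, 1} — violation — fails.
(iii) A -> C: A=b: rows 1, 2, 3 → C takes values {E53, E26} — violation; A=n: rows 5, 10, 11 → C takes values {E53, E41} — violation; A=d: rows 6, 8, 9 → C takes values {E41, E53} — violation — fails.
(iv) {A, B} -> C: (A=d, B=1): rows 8, 9 → C takes values {E41, E53} — violation — fails.
None of the 4 dependencies hold.

0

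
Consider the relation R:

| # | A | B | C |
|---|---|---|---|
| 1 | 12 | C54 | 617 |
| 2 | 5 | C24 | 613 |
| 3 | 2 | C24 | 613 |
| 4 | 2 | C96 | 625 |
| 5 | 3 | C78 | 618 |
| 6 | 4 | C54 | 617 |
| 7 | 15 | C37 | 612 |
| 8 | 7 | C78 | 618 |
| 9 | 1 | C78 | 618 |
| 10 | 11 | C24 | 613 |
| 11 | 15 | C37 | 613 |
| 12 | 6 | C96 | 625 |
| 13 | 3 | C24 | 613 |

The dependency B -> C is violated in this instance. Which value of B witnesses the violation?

B=C54: rows 1, 6 → C = 617, 617 ✓
B=C24: rows 2, 3, 10, 13 → C = 613, 613, 613, 613 ✓
B=C96: rows 4, 12 → C = 625, 625 ✓
B=C78: rows 5, 8, 9 → C = 618, 618, 618 ✓
B=C37: rows 7, 11 → C takes values {612, 613} — violation
The only B value with inconsistent C is B=C37.

C37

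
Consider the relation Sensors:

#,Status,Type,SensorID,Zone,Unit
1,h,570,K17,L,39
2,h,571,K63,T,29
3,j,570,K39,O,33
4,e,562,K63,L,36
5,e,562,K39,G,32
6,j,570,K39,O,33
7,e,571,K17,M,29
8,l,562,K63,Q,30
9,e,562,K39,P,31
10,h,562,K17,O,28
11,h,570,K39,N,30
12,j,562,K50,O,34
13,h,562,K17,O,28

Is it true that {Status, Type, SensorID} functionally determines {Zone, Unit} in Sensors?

(Status=h, Type=570, SensorID=K17): row 1 → {Zone,Unit} = (L, 39) ✓
(Status=h, Type=571, SensorID=K63): row 2 → {Zone,Unit} = (T, 29) ✓
(Status=j, Type=570, SensorID=K39): rows 3, 6 → {Zone,Unit} = (O, 33), (O, 33) ✓
(Status=e, Type=562, SensorID=K63): row 4 → {Zone,Unit} = (L, 36) ✓
(Status=e, Type=562, SensorID=K39): rows 5, 9 → {Zone,Unit} takes values {(G, 32), (P, 31)} — violation
(Status=e, Type=571, SensorID=K17): row 7 → {Zone,Unit} = (M, 29) ✓
(Status=l, Type=562, SensorID=K63): row 8 → {Zone,Unit} = (Q, 30) ✓
(Status=h, Type=562, SensorID=K17): rows 10, 13 → {Zone,Unit} = (O, 28), (O, 28) ✓
(Status=h, Type=570, SensorID=K39): row 11 → {Zone,Unit} = (N, 30) ✓
(Status=j, Type=562, SensorID=K50): row 12 → {Zone,Unit} = (O, 34) ✓
Two rows agree on {Status, Type, SensorID} but differ on {Zone, Unit}, so {Status, Type, SensorID} -> {Zone, Unit} does not hold.

No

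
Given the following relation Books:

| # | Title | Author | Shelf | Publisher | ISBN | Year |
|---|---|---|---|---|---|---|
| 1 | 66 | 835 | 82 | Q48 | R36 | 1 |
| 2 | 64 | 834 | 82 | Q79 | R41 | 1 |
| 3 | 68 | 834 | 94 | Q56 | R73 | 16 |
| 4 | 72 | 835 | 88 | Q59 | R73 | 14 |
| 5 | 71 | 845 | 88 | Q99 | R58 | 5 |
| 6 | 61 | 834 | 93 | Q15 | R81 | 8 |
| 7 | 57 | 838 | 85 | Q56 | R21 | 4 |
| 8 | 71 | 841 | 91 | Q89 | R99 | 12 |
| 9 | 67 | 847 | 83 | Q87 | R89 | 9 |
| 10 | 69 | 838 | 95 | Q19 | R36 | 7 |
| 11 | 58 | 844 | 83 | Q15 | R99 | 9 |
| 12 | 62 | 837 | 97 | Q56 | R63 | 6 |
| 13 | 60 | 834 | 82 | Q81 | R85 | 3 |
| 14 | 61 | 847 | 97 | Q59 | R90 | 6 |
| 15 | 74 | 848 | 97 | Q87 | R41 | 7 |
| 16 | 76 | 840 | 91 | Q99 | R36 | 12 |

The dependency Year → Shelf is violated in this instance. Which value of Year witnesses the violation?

7

Year=1: rows 1, 2 → Shelf = 82, 82 ✓
Year=16: row 3 → Shelf = 94 ✓
Year=14: row 4 → Shelf = 88 ✓
Year=5: row 5 → Shelf = 88 ✓
Year=8: row 6 → Shelf = 93 ✓
Year=4: row 7 → Shelf = 85 ✓
Year=12: rows 8, 16 → Shelf = 91, 91 ✓
Year=9: rows 9, 11 → Shelf = 83, 83 ✓
Year=7: rows 10, 15 → Shelf takes values {95, 97} — violation
Year=6: rows 12, 14 → Shelf = 97, 97 ✓
Year=3: row 13 → Shelf = 82 ✓
The only Year value with inconsistent Shelf is Year=7.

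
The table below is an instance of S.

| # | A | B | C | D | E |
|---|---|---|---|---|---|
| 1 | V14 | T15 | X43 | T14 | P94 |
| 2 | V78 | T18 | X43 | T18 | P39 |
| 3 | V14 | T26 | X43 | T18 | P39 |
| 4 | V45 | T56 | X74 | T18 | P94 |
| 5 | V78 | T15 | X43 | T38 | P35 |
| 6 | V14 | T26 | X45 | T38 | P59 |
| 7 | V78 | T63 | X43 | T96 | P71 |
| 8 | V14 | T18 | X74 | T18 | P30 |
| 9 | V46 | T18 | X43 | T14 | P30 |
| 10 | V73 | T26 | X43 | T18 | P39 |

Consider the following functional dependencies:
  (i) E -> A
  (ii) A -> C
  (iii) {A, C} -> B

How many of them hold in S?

(i) E -> A: E=P94: rows 1, 4 → A takes values {V14, V45} — violation; E=P39: rows 2, 3, 10 → A takes values {V78, V14, V73} — violation; E=P30: rows 8, 9 → A takes values {V14, V46} — violation — fails.
(ii) A -> C: A=V14: rows 1, 3, 6, 8 → C takes values {X43, X45, X74} — violation — fails.
(iii) {A, C} -> B: (A=V14, C=X43): rows 1, 3 → B takes values {T15, T26} — violation; (A=V78, C=X43): rows 2, 5, 7 → B takes values {T18, T15, T63} — violation — fails.
None of the 3 dependencies hold.

0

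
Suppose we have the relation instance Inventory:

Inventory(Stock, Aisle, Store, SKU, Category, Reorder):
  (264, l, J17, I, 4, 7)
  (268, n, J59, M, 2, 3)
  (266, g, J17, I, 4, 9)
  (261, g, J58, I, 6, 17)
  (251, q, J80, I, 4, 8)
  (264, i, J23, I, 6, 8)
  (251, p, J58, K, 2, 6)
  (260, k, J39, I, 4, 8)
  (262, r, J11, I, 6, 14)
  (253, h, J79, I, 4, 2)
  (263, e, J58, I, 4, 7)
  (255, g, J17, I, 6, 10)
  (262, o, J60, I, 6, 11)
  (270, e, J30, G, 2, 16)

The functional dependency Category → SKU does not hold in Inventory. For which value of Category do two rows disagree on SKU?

Category=4: 6 rows → SKU = I, I, I, I, I, I ✓
Category=2: 3 rows → SKU takes values {M, K, G} — violation
Category=6: 5 rows → SKU = I, I, I, I, I ✓
The only Category value with inconsistent SKU is Category=2.

2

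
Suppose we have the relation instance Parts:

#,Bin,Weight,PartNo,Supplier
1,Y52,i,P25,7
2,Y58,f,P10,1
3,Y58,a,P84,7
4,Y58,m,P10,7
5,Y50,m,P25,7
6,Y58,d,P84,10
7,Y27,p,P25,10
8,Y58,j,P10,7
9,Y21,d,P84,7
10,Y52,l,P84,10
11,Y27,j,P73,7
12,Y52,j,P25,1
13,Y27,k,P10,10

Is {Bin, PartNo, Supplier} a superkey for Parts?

Rows 4 and 8 have the same {Bin, PartNo, Supplier} value (Bin=Y58, PartNo=P10, Supplier=7) but are distinct tuples, so {Bin, PartNo, Supplier} does not determine every attribute — not a superkey.

No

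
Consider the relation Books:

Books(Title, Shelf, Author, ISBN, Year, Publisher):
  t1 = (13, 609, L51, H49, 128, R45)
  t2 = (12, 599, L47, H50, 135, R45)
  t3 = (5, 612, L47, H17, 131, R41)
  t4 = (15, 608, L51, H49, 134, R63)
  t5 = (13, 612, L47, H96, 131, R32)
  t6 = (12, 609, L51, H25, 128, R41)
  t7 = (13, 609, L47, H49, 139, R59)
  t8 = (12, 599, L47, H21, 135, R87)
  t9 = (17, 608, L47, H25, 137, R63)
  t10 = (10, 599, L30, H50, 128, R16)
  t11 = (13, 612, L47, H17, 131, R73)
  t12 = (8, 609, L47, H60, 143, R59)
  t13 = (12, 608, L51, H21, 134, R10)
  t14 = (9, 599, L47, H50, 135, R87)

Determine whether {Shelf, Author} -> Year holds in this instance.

No

(Shelf=609, Author=L51): rows 1, 6 → Year = 128, 128 ✓
(Shelf=599, Author=L47): rows 2, 8, 14 → Year = 135, 135, 135 ✓
(Shelf=612, Author=L47): rows 3, 5, 11 → Year = 131, 131, 131 ✓
(Shelf=608, Author=L51): rows 4, 13 → Year = 134, 134 ✓
(Shelf=609, Author=L47): rows 7, 12 → Year takes values {139, 143} — violation
(Shelf=608, Author=L47): row 9 → Year = 137 ✓
(Shelf=599, Author=L30): row 10 → Year = 128 ✓
Two rows agree on {Shelf, Author} but differ on Year, so {Shelf, Author} -> Year does not hold.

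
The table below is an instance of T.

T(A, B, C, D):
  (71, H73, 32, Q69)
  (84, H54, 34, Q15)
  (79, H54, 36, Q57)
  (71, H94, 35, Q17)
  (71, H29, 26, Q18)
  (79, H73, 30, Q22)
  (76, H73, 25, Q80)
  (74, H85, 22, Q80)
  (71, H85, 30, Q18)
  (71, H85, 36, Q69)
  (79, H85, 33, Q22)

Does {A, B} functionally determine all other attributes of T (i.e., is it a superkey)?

No

Two distinct rows share (A=71, B=H85), so {A, B} does not determine every attribute — not a superkey.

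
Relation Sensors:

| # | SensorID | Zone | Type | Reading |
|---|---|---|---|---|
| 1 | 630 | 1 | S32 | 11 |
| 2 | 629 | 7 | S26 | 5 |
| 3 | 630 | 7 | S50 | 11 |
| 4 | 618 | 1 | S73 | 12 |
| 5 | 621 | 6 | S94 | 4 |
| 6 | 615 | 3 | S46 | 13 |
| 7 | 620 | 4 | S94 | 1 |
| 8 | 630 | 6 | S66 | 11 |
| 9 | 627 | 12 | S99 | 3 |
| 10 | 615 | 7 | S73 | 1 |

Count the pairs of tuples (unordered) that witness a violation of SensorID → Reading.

1

SensorID=630: all 3 rows agree on Reading — 0 pairs.
SensorID=615: violating pairs (6,10) — 1 pair.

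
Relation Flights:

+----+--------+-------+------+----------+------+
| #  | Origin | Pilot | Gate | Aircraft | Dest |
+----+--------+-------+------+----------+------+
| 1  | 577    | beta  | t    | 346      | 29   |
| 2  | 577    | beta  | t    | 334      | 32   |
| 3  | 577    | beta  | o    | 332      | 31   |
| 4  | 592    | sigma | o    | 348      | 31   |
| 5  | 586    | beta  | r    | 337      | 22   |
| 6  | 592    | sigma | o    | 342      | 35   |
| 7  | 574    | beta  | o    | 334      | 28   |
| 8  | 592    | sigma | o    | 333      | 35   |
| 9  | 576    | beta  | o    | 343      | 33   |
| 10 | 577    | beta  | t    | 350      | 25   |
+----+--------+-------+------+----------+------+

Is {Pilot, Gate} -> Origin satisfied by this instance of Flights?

(Pilot=beta, Gate=t): rows 1, 2, 10 → Origin = 577, 577, 577 ✓
(Pilot=beta, Gate=o): rows 3, 7, 9 → Origin takes values {577, 574, 576} — violation
(Pilot=sigma, Gate=o): rows 4, 6, 8 → Origin = 592, 592, 592 ✓
(Pilot=beta, Gate=r): row 5 → Origin = 586 ✓
Two rows agree on {Pilot, Gate} but differ on Origin, so {Pilot, Gate} -> Origin does not hold.

No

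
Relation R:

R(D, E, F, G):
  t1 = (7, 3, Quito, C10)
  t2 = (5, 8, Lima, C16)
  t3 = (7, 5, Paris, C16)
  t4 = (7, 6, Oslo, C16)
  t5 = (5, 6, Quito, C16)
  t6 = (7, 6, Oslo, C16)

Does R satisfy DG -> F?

(D=7, G=C10): row 1 → F = Quito ✓
(D=5, G=C16): rows 2, 5 → F takes values {Lima, Quito} — violation
(D=7, G=C16): rows 3, 4, 6 → F takes values {Paris, Oslo} — violation
Two rows agree on DG but differ on F, so DG -> F does not hold.

No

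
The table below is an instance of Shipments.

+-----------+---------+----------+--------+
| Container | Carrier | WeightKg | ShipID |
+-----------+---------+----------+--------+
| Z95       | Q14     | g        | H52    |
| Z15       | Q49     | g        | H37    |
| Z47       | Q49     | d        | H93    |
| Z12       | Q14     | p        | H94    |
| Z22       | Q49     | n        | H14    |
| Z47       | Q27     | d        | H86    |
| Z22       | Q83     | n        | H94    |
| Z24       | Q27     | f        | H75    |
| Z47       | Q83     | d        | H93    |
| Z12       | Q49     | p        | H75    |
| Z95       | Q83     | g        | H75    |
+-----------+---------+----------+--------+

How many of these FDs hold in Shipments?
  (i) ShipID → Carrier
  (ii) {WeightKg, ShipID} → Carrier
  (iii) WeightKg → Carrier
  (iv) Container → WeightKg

(i) ShipID → Carrier: ShipID=H93: 2 rows → Carrier takes values {Q49, Q83} — violation; ShipID=H94: 2 rows → Carrier takes values {Q14, Q83} — violation; ShipID=H75: 3 rows → Carrier takes values {Q27, Q49, Q83} — violation — fails.
(ii) {WeightKg, ShipID} → Carrier: (WeightKg=d, ShipID=H93): 2 rows → Carrier takes values {Q49, Q83} — violation — fails.
(iii) WeightKg → Carrier: WeightKg=g: 3 rows → Carrier takes values {Q14, Q49, Q83} — violation; WeightKg=d: 3 rows → Carrier takes values {Q49, Q27, Q83} — violation; WeightKg=p: 2 rows → Carrier takes values {Q14, Q49} — violation; WeightKg=n: 2 rows → Carrier takes values {Q49, Q83} — violation — fails.
(iv) Container → WeightKg: every LHS value maps to a single RHS value — holds.
1 of the 4 dependencies holds.

1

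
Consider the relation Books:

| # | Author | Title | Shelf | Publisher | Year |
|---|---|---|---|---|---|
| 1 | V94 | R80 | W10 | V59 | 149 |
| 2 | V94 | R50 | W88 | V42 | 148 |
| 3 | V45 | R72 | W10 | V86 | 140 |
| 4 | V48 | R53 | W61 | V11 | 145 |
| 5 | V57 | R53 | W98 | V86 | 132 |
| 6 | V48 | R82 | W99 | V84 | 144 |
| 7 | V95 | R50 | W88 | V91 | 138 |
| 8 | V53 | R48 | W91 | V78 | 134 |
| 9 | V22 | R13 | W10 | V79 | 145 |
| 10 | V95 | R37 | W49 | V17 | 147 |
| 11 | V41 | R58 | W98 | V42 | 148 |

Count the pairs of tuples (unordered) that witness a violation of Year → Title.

2

Year=148: violating pairs (2,11) — 1 pair.
Year=145: violating pairs (4,9) — 1 pair.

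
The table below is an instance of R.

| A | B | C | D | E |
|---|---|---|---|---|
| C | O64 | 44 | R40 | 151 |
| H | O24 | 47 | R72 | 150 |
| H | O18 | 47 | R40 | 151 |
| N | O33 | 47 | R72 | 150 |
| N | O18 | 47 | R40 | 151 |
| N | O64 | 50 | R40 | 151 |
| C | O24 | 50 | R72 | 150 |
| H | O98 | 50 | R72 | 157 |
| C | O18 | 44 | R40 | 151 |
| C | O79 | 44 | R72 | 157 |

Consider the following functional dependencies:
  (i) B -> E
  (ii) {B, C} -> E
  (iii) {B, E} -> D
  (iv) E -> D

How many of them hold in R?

(i) B -> E: every LHS value maps to a single RHS value — holds.
(ii) {B, C} -> E: every LHS value maps to a single RHS value — holds.
(iii) {B, E} -> D: every LHS value maps to a single RHS value — holds.
(iv) E -> D: every LHS value maps to a single RHS value — holds.
4 of the 4 dependencies hold.

4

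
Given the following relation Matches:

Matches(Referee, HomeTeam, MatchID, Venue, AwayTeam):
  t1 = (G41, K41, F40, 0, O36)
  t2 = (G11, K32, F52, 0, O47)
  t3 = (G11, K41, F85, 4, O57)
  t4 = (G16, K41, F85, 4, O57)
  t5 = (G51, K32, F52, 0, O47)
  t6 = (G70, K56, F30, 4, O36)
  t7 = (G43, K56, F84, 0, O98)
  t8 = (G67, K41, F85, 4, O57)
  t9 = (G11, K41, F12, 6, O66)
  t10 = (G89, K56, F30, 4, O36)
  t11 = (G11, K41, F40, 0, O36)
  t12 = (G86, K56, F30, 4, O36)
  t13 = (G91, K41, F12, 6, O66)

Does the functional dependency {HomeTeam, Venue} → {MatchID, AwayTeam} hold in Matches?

(HomeTeam=K41, Venue=0): rows 1, 11 → {MatchID,AwayTeam} = (F40, O36), (F40, O36) ✓
(HomeTeam=K32, Venue=0): rows 2, 5 → {MatchID,AwayTeam} = (F52, O47), (F52, O47) ✓
(HomeTeam=K41, Venue=4): rows 3, 4, 8 → {MatchID,AwayTeam} = (F85, O57), (F85, O57), (F85, O57) ✓
(HomeTeam=K56, Venue=4): rows 6, 10, 12 → {MatchID,AwayTeam} = (F30, O36), (F30, O36), (F30, O36) ✓
(HomeTeam=K56, Venue=0): row 7 → {MatchID,AwayTeam} = (F84, O98) ✓
(HomeTeam=K41, Venue=6): rows 9, 13 → {MatchID,AwayTeam} = (F12, O66), (F12, O66) ✓
Every {HomeTeam, Venue} value is associated with a single {MatchID, AwayTeam} value, so {HomeTeam, Venue} → {MatchID, AwayTeam} holds.

Yes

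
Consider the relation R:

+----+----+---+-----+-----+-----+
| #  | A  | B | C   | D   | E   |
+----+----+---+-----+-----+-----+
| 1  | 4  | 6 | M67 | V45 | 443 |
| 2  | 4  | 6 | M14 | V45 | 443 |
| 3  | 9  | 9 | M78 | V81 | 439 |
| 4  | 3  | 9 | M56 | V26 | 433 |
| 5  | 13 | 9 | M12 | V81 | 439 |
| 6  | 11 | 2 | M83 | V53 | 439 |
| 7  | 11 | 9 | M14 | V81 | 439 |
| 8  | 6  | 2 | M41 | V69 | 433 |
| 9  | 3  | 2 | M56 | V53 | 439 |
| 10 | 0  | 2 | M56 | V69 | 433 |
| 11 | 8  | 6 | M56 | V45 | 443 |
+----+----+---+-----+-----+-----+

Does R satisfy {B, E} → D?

Yes

(B=6, E=443): rows 1, 2, 11 → D = V45, V45, V45 ✓
(B=9, E=439): rows 3, 5, 7 → D = V81, V81, V81 ✓
(B=9, E=433): row 4 → D = V26 ✓
(B=2, E=439): rows 6, 9 → D = V53, V53 ✓
(B=2, E=433): rows 8, 10 → D = V69, V69 ✓
Every {B, E} value is associated with a single D value, so {B, E} → D holds.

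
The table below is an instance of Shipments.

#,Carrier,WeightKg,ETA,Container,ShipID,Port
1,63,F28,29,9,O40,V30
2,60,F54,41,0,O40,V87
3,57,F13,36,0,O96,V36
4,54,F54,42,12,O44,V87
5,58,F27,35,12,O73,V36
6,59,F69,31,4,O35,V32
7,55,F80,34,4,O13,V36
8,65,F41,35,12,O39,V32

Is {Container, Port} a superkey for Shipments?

All 8 rows have distinct {Container, Port} values, so {Container, Port} → (all attributes) holds and {Container, Port} is a superkey.

Yes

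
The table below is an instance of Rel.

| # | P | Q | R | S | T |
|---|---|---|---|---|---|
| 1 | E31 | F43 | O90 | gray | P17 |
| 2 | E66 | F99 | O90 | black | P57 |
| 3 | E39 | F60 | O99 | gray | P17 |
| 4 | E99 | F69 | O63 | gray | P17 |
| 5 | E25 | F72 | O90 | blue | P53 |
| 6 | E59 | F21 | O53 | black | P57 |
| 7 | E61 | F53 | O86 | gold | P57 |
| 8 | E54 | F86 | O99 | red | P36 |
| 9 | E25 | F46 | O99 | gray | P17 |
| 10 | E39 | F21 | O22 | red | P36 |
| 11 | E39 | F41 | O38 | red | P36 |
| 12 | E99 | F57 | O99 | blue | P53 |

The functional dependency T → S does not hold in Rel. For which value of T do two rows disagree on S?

P57

T=P17: rows 1, 3, 4, 9 → S = gray, gray, gray, gray ✓
T=P57: rows 2, 6, 7 → S takes values {black, gold} — violation
T=P53: rows 5, 12 → S = blue, blue ✓
T=P36: rows 8, 10, 11 → S = red, red, red ✓
The only T value with inconsistent S is T=P57.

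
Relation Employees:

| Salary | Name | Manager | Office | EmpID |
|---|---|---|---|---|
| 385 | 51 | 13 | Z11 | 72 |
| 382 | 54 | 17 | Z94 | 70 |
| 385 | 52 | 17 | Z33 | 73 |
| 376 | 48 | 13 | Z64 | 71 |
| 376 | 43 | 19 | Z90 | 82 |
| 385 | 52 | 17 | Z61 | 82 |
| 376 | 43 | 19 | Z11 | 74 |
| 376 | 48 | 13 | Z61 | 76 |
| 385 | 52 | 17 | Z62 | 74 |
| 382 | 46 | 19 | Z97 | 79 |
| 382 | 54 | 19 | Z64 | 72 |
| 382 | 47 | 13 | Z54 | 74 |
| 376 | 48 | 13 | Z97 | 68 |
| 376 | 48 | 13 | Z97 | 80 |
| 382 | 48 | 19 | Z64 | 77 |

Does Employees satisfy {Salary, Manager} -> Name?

No

(Salary=385, Manager=13): 1 row → Name = 51 ✓
(Salary=382, Manager=17): 1 row → Name = 54 ✓
(Salary=385, Manager=17): 3 rows → Name = 52, 52, 52 ✓
(Salary=376, Manager=13): 4 rows → Name = 48, 48, 48, 48 ✓
(Salary=376, Manager=19): 2 rows → Name = 43, 43 ✓
(Salary=382, Manager=19): 3 rows → Name takes values {46, 54, 48} — violation
(Salary=382, Manager=13): 1 row → Name = 47 ✓
Two rows agree on {Salary, Manager} but differ on Name, so {Salary, Manager} -> Name does not hold.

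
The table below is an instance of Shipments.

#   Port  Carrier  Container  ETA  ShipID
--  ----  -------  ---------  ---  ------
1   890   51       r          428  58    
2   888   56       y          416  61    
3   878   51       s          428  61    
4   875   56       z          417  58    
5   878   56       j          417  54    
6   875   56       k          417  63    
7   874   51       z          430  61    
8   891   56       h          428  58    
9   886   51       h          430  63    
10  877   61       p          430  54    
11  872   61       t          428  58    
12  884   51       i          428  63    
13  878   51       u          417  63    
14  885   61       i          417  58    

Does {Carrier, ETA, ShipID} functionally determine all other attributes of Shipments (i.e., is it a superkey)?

Yes

All 14 rows have distinct {Carrier, ETA, ShipID} values, so {Carrier, ETA, ShipID} → (all attributes) holds and {Carrier, ETA, ShipID} is a superkey.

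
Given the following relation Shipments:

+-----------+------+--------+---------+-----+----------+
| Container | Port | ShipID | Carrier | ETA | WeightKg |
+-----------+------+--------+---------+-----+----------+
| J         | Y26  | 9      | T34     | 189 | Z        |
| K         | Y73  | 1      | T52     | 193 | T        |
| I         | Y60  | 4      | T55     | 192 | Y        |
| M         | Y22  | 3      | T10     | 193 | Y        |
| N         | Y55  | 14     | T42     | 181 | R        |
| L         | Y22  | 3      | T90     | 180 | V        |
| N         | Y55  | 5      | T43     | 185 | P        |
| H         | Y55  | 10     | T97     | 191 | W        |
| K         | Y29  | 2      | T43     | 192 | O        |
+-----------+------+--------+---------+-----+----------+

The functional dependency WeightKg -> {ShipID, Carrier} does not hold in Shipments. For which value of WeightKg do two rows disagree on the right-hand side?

Y

WeightKg=Z: 1 row → {ShipID,Carrier} = (9, T34) ✓
WeightKg=T: 1 row → {ShipID,Carrier} = (1, T52) ✓
WeightKg=Y: 2 rows → {ShipID,Carrier} takes values {(4, T55), (3, T10)} — violation
WeightKg=R: 1 row → {ShipID,Carrier} = (14, T42) ✓
WeightKg=V: 1 row → {ShipID,Carrier} = (3, T90) ✓
WeightKg=P: 1 row → {ShipID,Carrier} = (5, T43) ✓
WeightKg=W: 1 row → {ShipID,Carrier} = (10, T97) ✓
WeightKg=O: 1 row → {ShipID,Carrier} = (2, T43) ✓
The only WeightKg value with inconsistent RHS is WeightKg=Y.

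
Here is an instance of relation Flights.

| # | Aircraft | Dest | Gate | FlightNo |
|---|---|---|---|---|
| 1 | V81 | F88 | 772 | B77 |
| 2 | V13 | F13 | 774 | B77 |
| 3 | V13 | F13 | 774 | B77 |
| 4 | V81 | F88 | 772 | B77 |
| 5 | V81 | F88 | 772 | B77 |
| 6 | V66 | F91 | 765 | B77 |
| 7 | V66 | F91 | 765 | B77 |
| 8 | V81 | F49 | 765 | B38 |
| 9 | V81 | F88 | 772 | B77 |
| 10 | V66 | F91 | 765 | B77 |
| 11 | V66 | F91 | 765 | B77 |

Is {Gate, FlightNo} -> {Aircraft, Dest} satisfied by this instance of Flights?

Yes

(Gate=772, FlightNo=B77): rows 1, 4, 5, 9 → {Aircraft,Dest} = (V81, F88), (V81, F88), (V81, F88), (V81, F88) ✓
(Gate=774, FlightNo=B77): rows 2, 3 → {Aircraft,Dest} = (V13, F13), (V13, F13) ✓
(Gate=765, FlightNo=B77): rows 6, 7, 10, 11 → {Aircraft,Dest} = (V66, F91), (V66, F91), (V66, F91), (V66, F91) ✓
(Gate=765, FlightNo=B38): row 8 → {Aircraft,Dest} = (V81, F49) ✓
Every {Gate, FlightNo} value is associated with a single {Aircraft, Dest} value, so {Gate, FlightNo} -> {Aircraft, Dest} holds.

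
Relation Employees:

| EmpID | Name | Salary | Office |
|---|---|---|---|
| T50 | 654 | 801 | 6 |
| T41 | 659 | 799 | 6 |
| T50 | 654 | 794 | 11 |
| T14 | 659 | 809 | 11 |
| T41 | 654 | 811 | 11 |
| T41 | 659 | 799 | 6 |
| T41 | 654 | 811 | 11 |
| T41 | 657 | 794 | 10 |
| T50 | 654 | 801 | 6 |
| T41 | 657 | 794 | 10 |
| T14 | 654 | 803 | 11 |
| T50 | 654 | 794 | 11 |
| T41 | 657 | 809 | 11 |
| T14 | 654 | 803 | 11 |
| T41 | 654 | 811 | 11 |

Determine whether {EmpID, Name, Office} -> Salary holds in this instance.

(EmpID=T50, Name=654, Office=6): 2 rows → Salary = 801, 801 ✓
(EmpID=T41, Name=659, Office=6): 2 rows → Salary = 799, 799 ✓
(EmpID=T50, Name=654, Office=11): 2 rows → Salary = 794, 794 ✓
(EmpID=T14, Name=659, Office=11): 1 row → Salary = 809 ✓
(EmpID=T41, Name=654, Office=11): 3 rows → Salary = 811, 811, 811 ✓
(EmpID=T41, Name=657, Office=10): 2 rows → Salary = 794, 794 ✓
(EmpID=T14, Name=654, Office=11): 2 rows → Salary = 803, 803 ✓
(EmpID=T41, Name=657, Office=11): 1 row → Salary = 809 ✓
Every {EmpID, Name, Office} value is associated with a single Salary value, so {EmpID, Name, Office} -> Salary holds.

Yes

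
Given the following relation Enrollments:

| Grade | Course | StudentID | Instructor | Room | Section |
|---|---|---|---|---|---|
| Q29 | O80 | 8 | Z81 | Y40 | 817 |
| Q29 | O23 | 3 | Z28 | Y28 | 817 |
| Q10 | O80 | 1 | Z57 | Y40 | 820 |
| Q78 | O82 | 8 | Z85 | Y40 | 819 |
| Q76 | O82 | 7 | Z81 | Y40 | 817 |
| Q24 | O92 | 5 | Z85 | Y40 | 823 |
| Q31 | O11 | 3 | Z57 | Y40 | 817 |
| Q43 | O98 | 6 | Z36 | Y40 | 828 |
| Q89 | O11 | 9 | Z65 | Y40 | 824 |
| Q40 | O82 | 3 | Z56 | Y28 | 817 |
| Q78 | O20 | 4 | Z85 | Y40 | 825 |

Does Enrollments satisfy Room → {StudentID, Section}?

No

Room=Y40: 9 rows → {StudentID,Section} takes values {(8, 817), (1, 820), (8, 819), (7, 817), (5, 823), (3, 817), (6, 828), (9, 824), (4, 825)} — violation
Room=Y28: 2 rows → {StudentID,Section} = (3, 817), (3, 817) ✓
Two rows agree on Room but differ on {StudentID, Section}, so Room → {StudentID, Section} does not hold.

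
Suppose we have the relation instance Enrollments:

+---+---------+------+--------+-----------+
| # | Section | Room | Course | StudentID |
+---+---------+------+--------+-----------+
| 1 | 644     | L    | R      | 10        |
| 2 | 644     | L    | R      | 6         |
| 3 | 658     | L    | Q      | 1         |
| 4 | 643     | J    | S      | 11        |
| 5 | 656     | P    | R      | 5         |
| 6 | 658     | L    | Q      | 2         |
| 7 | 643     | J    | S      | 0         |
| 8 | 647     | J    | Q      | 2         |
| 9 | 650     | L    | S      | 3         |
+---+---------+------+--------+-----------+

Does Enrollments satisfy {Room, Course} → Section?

(Room=L, Course=R): rows 1, 2 → Section = 644, 644 ✓
(Room=L, Course=Q): rows 3, 6 → Section = 658, 658 ✓
(Room=J, Course=S): rows 4, 7 → Section = 643, 643 ✓
(Room=P, Course=R): row 5 → Section = 656 ✓
(Room=J, Course=Q): row 8 → Section = 647 ✓
(Room=L, Course=S): row 9 → Section = 650 ✓
Every {Room, Course} value is associated with a single Section value, so {Room, Course} → Section holds.

Yes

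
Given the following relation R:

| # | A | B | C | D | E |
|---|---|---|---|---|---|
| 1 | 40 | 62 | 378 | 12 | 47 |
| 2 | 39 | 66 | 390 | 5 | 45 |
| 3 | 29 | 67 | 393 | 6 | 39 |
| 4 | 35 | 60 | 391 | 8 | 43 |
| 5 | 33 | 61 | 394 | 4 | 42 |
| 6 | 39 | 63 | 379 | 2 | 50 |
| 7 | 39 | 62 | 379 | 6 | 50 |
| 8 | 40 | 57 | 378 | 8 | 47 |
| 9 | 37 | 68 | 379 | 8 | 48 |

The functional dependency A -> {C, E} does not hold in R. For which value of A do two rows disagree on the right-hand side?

A=40: rows 1, 8 → {C,E} = (378, 47), (378, 47) ✓
A=39: rows 2, 6, 7 → {C,E} takes values {(390, 45), (379, 50)} — violation
A=29: row 3 → {C,E} = (393, 39) ✓
A=35: row 4 → {C,E} = (391, 43) ✓
A=33: row 5 → {C,E} = (394, 42) ✓
A=37: row 9 → {C,E} = (379, 48) ✓
The only A value with inconsistent RHS is A=39.

39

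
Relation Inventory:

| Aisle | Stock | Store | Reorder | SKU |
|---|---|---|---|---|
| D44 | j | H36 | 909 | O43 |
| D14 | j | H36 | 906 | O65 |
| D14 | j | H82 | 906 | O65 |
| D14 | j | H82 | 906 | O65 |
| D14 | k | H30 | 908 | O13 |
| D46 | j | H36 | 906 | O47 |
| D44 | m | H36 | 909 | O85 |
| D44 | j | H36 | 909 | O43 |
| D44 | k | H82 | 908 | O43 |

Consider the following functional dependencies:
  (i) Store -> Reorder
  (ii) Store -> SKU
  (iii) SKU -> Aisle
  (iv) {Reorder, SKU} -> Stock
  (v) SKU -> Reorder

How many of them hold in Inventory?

2

(i) Store -> Reorder: Store=H36: 5 rows → Reorder takes values {909, 906} — violation; Store=H82: 3 rows → Reorder takes values {906, 908} — violation — fails.
(ii) Store -> SKU: Store=H36: 5 rows → SKU takes values {O43, O65, O47, O85} — violation; Store=H82: 3 rows → SKU takes values {O65, O43} — violation — fails.
(iii) SKU -> Aisle: every LHS value maps to a single RHS value — holds.
(iv) {Reorder, SKU} -> Stock: every LHS value maps to a single RHS value — holds.
(v) SKU -> Reorder: SKU=O43: 3 rows → Reorder takes values {909, 908} — violation — fails.
2 of the 5 dependencies hold.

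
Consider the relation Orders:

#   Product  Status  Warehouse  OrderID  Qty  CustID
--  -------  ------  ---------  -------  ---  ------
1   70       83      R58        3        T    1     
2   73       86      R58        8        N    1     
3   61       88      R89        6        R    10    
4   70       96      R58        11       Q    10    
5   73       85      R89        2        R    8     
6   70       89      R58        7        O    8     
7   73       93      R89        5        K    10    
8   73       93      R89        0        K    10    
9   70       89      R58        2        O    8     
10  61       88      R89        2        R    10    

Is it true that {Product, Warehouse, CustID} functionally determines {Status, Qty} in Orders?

Yes

(Product=70, Warehouse=R58, CustID=1): row 1 → {Status,Qty} = (83, T) ✓
(Product=73, Warehouse=R58, CustID=1): row 2 → {Status,Qty} = (86, N) ✓
(Product=61, Warehouse=R89, CustID=10): rows 3, 10 → {Status,Qty} = (88, R), (88, R) ✓
(Product=70, Warehouse=R58, CustID=10): row 4 → {Status,Qty} = (96, Q) ✓
(Product=73, Warehouse=R89, CustID=8): row 5 → {Status,Qty} = (85, R) ✓
(Product=70, Warehouse=R58, CustID=8): rows 6, 9 → {Status,Qty} = (89, O), (89, O) ✓
(Product=73, Warehouse=R89, CustID=10): rows 7, 8 → {Status,Qty} = (93, K), (93, K) ✓
Every {Product, Warehouse, CustID} value is associated with a single {Status, Qty} value, so {Product, Warehouse, CustID} → {Status, Qty} holds.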